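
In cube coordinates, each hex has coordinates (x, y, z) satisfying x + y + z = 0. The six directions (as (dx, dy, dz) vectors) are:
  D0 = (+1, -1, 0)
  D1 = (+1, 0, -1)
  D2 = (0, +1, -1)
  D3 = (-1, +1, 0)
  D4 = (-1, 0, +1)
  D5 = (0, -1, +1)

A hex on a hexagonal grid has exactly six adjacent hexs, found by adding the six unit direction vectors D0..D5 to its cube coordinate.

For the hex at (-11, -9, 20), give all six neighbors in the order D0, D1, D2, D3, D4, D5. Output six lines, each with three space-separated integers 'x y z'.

Answer: -10 -10 20
-10 -9 19
-11 -8 19
-12 -8 20
-12 -9 21
-11 -10 21

Derivation:
Center: (-11, -9, 20). Add each direction:
  D0: (-11, -9, 20) + (1, -1, 0) = (-10, -10, 20)
  D1: (-11, -9, 20) + (1, 0, -1) = (-10, -9, 19)
  D2: (-11, -9, 20) + (0, 1, -1) = (-11, -8, 19)
  D3: (-11, -9, 20) + (-1, 1, 0) = (-12, -8, 20)
  D4: (-11, -9, 20) + (-1, 0, 1) = (-12, -9, 21)
  D5: (-11, -9, 20) + (0, -1, 1) = (-11, -10, 21)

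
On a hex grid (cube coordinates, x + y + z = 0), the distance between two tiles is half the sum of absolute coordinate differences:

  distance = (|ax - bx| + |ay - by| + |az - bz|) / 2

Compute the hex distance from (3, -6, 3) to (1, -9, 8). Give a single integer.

|ax - bx| = |3 - 1| = 2
|ay - by| = |-6 - (-9)| = 3
|az - bz| = |3 - 8| = 5
distance = (2 + 3 + 5) / 2 = 10 / 2 = 5

Answer: 5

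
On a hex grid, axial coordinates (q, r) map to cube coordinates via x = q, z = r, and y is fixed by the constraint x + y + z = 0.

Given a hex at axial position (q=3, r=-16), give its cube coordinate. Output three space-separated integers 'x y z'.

Answer: 3 13 -16

Derivation:
x = q = 3
z = r = -16
y = -x - z = -(3) - (-16) = 13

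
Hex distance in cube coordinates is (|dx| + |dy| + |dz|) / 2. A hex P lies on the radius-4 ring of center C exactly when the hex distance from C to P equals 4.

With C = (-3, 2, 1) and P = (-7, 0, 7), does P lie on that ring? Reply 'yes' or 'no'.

Answer: no

Derivation:
|px - cx| = |-7 - (-3)| = 4
|py - cy| = |0 - 2| = 2
|pz - cz| = |7 - 1| = 6
distance = (4+2+6)/2 = 12/2 = 6
radius = 4; distance != radius -> no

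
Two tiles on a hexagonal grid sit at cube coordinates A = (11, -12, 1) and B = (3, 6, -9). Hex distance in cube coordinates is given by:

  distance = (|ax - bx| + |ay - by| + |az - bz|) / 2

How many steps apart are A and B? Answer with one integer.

|ax - bx| = |11 - 3| = 8
|ay - by| = |-12 - 6| = 18
|az - bz| = |1 - (-9)| = 10
distance = (8 + 18 + 10) / 2 = 36 / 2 = 18

Answer: 18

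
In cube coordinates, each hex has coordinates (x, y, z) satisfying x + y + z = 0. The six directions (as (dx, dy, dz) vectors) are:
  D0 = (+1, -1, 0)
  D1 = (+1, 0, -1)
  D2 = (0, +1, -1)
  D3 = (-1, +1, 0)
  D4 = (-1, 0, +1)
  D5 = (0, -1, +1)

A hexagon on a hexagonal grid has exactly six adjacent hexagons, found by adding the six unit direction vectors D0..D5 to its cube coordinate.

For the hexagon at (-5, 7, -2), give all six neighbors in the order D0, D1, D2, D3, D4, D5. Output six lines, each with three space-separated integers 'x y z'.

Center: (-5, 7, -2). Add each direction:
  D0: (-5, 7, -2) + (1, -1, 0) = (-4, 6, -2)
  D1: (-5, 7, -2) + (1, 0, -1) = (-4, 7, -3)
  D2: (-5, 7, -2) + (0, 1, -1) = (-5, 8, -3)
  D3: (-5, 7, -2) + (-1, 1, 0) = (-6, 8, -2)
  D4: (-5, 7, -2) + (-1, 0, 1) = (-6, 7, -1)
  D5: (-5, 7, -2) + (0, -1, 1) = (-5, 6, -1)

Answer: -4 6 -2
-4 7 -3
-5 8 -3
-6 8 -2
-6 7 -1
-5 6 -1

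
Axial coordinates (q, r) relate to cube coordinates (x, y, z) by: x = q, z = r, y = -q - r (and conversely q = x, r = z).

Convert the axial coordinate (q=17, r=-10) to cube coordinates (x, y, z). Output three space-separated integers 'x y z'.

x = q = 17
z = r = -10
y = -x - z = -(17) - (-10) = -7

Answer: 17 -7 -10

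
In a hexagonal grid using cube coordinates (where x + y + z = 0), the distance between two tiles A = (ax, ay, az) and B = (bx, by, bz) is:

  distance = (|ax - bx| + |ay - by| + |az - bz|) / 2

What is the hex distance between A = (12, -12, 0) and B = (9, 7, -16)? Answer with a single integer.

Answer: 19

Derivation:
|ax - bx| = |12 - 9| = 3
|ay - by| = |-12 - 7| = 19
|az - bz| = |0 - (-16)| = 16
distance = (3 + 19 + 16) / 2 = 38 / 2 = 19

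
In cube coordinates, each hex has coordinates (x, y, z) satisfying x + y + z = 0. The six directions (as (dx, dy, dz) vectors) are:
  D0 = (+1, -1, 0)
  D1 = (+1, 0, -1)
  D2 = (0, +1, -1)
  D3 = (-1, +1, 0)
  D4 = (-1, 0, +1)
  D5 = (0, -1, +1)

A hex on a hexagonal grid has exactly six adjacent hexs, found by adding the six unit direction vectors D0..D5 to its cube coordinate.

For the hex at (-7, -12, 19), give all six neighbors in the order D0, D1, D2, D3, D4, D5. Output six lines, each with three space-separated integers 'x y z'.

Answer: -6 -13 19
-6 -12 18
-7 -11 18
-8 -11 19
-8 -12 20
-7 -13 20

Derivation:
Center: (-7, -12, 19). Add each direction:
  D0: (-7, -12, 19) + (1, -1, 0) = (-6, -13, 19)
  D1: (-7, -12, 19) + (1, 0, -1) = (-6, -12, 18)
  D2: (-7, -12, 19) + (0, 1, -1) = (-7, -11, 18)
  D3: (-7, -12, 19) + (-1, 1, 0) = (-8, -11, 19)
  D4: (-7, -12, 19) + (-1, 0, 1) = (-8, -12, 20)
  D5: (-7, -12, 19) + (0, -1, 1) = (-7, -13, 20)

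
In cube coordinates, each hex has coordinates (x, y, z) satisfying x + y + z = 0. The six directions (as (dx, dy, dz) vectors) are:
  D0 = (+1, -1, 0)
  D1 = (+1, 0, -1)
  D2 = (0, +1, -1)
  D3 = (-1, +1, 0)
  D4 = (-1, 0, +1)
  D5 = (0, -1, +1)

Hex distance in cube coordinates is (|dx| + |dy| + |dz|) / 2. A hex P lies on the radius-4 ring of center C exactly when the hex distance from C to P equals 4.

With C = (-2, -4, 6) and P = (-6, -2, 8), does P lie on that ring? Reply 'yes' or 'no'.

Answer: yes

Derivation:
|px - cx| = |-6 - (-2)| = 4
|py - cy| = |-2 - (-4)| = 2
|pz - cz| = |8 - 6| = 2
distance = (4+2+2)/2 = 8/2 = 4
radius = 4; distance == radius -> yes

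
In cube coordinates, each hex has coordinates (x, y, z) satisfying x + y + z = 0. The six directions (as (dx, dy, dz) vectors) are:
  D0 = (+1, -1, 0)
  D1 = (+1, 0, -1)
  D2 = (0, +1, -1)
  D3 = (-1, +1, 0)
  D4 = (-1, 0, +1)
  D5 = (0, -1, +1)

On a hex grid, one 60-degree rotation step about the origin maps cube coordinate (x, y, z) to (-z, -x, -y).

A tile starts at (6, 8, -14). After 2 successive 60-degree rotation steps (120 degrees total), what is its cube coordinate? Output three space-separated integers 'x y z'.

Answer: 8 -14 6

Derivation:
Start: (6, 8, -14)
Step 1: (6, 8, -14) -> (-(-14), -(6), -(8)) = (14, -6, -8)
Step 2: (14, -6, -8) -> (-(-8), -(14), -(-6)) = (8, -14, 6)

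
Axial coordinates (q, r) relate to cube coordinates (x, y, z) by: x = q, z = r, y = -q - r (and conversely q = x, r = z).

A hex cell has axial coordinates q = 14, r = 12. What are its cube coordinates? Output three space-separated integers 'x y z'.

Answer: 14 -26 12

Derivation:
x = q = 14
z = r = 12
y = -x - z = -(14) - (12) = -26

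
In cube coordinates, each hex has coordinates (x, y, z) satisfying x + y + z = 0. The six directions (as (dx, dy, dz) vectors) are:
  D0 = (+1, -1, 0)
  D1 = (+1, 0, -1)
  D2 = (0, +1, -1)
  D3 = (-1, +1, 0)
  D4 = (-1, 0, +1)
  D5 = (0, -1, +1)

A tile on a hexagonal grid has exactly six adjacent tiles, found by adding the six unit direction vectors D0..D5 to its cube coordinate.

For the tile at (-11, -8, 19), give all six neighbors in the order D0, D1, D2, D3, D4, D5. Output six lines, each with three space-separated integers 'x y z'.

Answer: -10 -9 19
-10 -8 18
-11 -7 18
-12 -7 19
-12 -8 20
-11 -9 20

Derivation:
Center: (-11, -8, 19). Add each direction:
  D0: (-11, -8, 19) + (1, -1, 0) = (-10, -9, 19)
  D1: (-11, -8, 19) + (1, 0, -1) = (-10, -8, 18)
  D2: (-11, -8, 19) + (0, 1, -1) = (-11, -7, 18)
  D3: (-11, -8, 19) + (-1, 1, 0) = (-12, -7, 19)
  D4: (-11, -8, 19) + (-1, 0, 1) = (-12, -8, 20)
  D5: (-11, -8, 19) + (0, -1, 1) = (-11, -9, 20)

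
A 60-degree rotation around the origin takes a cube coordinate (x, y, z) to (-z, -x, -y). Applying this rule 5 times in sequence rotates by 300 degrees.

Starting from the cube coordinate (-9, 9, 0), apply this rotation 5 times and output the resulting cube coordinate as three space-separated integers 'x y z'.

Answer: -9 0 9

Derivation:
Start: (-9, 9, 0)
Step 1: (-9, 9, 0) -> (-(0), -(-9), -(9)) = (0, 9, -9)
Step 2: (0, 9, -9) -> (-(-9), -(0), -(9)) = (9, 0, -9)
Step 3: (9, 0, -9) -> (-(-9), -(9), -(0)) = (9, -9, 0)
Step 4: (9, -9, 0) -> (-(0), -(9), -(-9)) = (0, -9, 9)
Step 5: (0, -9, 9) -> (-(9), -(0), -(-9)) = (-9, 0, 9)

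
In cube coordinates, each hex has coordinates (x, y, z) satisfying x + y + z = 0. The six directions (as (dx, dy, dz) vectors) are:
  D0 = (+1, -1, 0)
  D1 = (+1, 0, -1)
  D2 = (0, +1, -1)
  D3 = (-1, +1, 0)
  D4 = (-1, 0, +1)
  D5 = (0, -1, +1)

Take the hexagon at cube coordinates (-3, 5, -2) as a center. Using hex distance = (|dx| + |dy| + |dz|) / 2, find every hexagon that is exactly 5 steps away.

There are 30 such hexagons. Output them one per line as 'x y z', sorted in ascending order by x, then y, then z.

Walk ring at distance 5 from (-3, 5, -2):
Start at center + D4*5 = (-8, 5, 3)
  hex 0: (-8, 5, 3)
  hex 1: (-7, 4, 3)
  hex 2: (-6, 3, 3)
  hex 3: (-5, 2, 3)
  hex 4: (-4, 1, 3)
  hex 5: (-3, 0, 3)
  hex 6: (-2, 0, 2)
  hex 7: (-1, 0, 1)
  hex 8: (0, 0, 0)
  hex 9: (1, 0, -1)
  hex 10: (2, 0, -2)
  hex 11: (2, 1, -3)
  hex 12: (2, 2, -4)
  hex 13: (2, 3, -5)
  hex 14: (2, 4, -6)
  hex 15: (2, 5, -7)
  hex 16: (1, 6, -7)
  hex 17: (0, 7, -7)
  hex 18: (-1, 8, -7)
  hex 19: (-2, 9, -7)
  hex 20: (-3, 10, -7)
  hex 21: (-4, 10, -6)
  hex 22: (-5, 10, -5)
  hex 23: (-6, 10, -4)
  hex 24: (-7, 10, -3)
  hex 25: (-8, 10, -2)
  hex 26: (-8, 9, -1)
  hex 27: (-8, 8, 0)
  hex 28: (-8, 7, 1)
  hex 29: (-8, 6, 2)
Sorted: 30 hexes.

Answer: -8 5 3
-8 6 2
-8 7 1
-8 8 0
-8 9 -1
-8 10 -2
-7 4 3
-7 10 -3
-6 3 3
-6 10 -4
-5 2 3
-5 10 -5
-4 1 3
-4 10 -6
-3 0 3
-3 10 -7
-2 0 2
-2 9 -7
-1 0 1
-1 8 -7
0 0 0
0 7 -7
1 0 -1
1 6 -7
2 0 -2
2 1 -3
2 2 -4
2 3 -5
2 4 -6
2 5 -7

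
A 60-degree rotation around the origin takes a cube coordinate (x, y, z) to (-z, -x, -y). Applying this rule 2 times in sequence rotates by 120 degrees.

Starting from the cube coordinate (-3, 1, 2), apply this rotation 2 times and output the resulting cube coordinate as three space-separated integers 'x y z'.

Start: (-3, 1, 2)
Step 1: (-3, 1, 2) -> (-(2), -(-3), -(1)) = (-2, 3, -1)
Step 2: (-2, 3, -1) -> (-(-1), -(-2), -(3)) = (1, 2, -3)

Answer: 1 2 -3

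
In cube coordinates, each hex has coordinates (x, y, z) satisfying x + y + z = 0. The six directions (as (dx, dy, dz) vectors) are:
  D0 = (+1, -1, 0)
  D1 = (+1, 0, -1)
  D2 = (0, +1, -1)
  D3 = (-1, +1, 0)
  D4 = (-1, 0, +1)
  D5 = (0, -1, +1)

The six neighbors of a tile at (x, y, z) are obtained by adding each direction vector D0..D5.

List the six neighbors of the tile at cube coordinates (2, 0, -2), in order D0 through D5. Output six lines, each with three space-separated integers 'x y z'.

Center: (2, 0, -2). Add each direction:
  D0: (2, 0, -2) + (1, -1, 0) = (3, -1, -2)
  D1: (2, 0, -2) + (1, 0, -1) = (3, 0, -3)
  D2: (2, 0, -2) + (0, 1, -1) = (2, 1, -3)
  D3: (2, 0, -2) + (-1, 1, 0) = (1, 1, -2)
  D4: (2, 0, -2) + (-1, 0, 1) = (1, 0, -1)
  D5: (2, 0, -2) + (0, -1, 1) = (2, -1, -1)

Answer: 3 -1 -2
3 0 -3
2 1 -3
1 1 -2
1 0 -1
2 -1 -1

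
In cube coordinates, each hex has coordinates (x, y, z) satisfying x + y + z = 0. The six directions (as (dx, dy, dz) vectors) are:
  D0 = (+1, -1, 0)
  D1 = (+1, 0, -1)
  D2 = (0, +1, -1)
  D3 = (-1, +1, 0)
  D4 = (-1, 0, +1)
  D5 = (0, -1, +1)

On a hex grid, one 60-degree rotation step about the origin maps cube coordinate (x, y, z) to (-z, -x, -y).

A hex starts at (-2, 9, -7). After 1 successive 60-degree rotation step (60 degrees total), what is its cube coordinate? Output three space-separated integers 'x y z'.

Answer: 7 2 -9

Derivation:
Start: (-2, 9, -7)
Step 1: (-2, 9, -7) -> (-(-7), -(-2), -(9)) = (7, 2, -9)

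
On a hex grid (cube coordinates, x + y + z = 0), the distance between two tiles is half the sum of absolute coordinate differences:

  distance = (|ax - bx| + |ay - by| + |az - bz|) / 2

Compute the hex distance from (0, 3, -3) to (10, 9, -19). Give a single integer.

Answer: 16

Derivation:
|ax - bx| = |0 - 10| = 10
|ay - by| = |3 - 9| = 6
|az - bz| = |-3 - (-19)| = 16
distance = (10 + 6 + 16) / 2 = 32 / 2 = 16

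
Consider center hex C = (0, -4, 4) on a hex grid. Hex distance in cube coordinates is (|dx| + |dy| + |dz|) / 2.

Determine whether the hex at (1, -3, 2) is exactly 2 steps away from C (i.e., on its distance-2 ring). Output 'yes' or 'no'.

Answer: yes

Derivation:
|px - cx| = |1 - 0| = 1
|py - cy| = |-3 - (-4)| = 1
|pz - cz| = |2 - 4| = 2
distance = (1+1+2)/2 = 4/2 = 2
radius = 2; distance == radius -> yes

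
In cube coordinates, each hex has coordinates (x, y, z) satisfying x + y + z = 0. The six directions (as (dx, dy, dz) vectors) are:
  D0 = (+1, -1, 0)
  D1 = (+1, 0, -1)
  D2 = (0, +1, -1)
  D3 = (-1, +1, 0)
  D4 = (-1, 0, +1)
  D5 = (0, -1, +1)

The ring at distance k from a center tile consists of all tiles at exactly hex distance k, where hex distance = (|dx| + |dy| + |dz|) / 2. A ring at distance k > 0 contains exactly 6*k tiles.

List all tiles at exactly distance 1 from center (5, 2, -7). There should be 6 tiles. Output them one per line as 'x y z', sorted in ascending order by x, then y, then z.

Answer: 4 2 -6
4 3 -7
5 1 -6
5 3 -8
6 1 -7
6 2 -8

Derivation:
Walk ring at distance 1 from (5, 2, -7):
Start at center + D4*1 = (4, 2, -6)
  hex 0: (4, 2, -6)
  hex 1: (5, 1, -6)
  hex 2: (6, 1, -7)
  hex 3: (6, 2, -8)
  hex 4: (5, 3, -8)
  hex 5: (4, 3, -7)
Sorted: 6 hexes.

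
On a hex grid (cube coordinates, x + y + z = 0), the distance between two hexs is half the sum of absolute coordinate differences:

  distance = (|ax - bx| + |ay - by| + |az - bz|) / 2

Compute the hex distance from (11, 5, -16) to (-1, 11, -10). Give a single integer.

Answer: 12

Derivation:
|ax - bx| = |11 - (-1)| = 12
|ay - by| = |5 - 11| = 6
|az - bz| = |-16 - (-10)| = 6
distance = (12 + 6 + 6) / 2 = 24 / 2 = 12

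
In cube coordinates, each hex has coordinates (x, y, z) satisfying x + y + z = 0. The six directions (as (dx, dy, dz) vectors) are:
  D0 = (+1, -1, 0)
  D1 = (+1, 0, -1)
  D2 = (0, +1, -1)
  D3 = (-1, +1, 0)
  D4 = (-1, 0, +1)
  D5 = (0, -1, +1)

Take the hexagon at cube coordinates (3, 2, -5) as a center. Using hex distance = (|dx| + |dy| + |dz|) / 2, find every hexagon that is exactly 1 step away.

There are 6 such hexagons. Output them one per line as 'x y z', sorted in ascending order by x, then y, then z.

Answer: 2 2 -4
2 3 -5
3 1 -4
3 3 -6
4 1 -5
4 2 -6

Derivation:
Walk ring at distance 1 from (3, 2, -5):
Start at center + D4*1 = (2, 2, -4)
  hex 0: (2, 2, -4)
  hex 1: (3, 1, -4)
  hex 2: (4, 1, -5)
  hex 3: (4, 2, -6)
  hex 4: (3, 3, -6)
  hex 5: (2, 3, -5)
Sorted: 6 hexes.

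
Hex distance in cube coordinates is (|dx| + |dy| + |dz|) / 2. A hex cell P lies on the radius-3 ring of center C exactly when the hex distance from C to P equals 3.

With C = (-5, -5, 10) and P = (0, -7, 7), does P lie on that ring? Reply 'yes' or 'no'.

Answer: no

Derivation:
|px - cx| = |0 - (-5)| = 5
|py - cy| = |-7 - (-5)| = 2
|pz - cz| = |7 - 10| = 3
distance = (5+2+3)/2 = 10/2 = 5
radius = 3; distance != radius -> no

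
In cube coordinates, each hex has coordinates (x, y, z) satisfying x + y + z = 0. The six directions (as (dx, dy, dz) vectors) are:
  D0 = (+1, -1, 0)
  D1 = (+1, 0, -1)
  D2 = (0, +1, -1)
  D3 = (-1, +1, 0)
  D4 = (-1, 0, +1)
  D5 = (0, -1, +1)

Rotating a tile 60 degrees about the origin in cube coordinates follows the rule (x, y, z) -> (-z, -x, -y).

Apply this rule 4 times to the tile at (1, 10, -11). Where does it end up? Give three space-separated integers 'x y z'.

Answer: -11 1 10

Derivation:
Start: (1, 10, -11)
Step 1: (1, 10, -11) -> (-(-11), -(1), -(10)) = (11, -1, -10)
Step 2: (11, -1, -10) -> (-(-10), -(11), -(-1)) = (10, -11, 1)
Step 3: (10, -11, 1) -> (-(1), -(10), -(-11)) = (-1, -10, 11)
Step 4: (-1, -10, 11) -> (-(11), -(-1), -(-10)) = (-11, 1, 10)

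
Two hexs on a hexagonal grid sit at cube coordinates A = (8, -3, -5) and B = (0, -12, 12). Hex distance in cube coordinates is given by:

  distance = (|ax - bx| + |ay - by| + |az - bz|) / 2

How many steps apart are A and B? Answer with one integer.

Answer: 17

Derivation:
|ax - bx| = |8 - 0| = 8
|ay - by| = |-3 - (-12)| = 9
|az - bz| = |-5 - 12| = 17
distance = (8 + 9 + 17) / 2 = 34 / 2 = 17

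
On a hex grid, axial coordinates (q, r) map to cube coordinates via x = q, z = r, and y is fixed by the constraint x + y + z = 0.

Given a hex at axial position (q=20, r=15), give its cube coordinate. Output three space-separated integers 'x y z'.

Answer: 20 -35 15

Derivation:
x = q = 20
z = r = 15
y = -x - z = -(20) - (15) = -35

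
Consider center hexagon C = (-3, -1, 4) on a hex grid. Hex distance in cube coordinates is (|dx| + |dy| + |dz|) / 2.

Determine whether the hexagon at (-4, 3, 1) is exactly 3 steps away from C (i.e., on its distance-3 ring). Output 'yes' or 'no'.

|px - cx| = |-4 - (-3)| = 1
|py - cy| = |3 - (-1)| = 4
|pz - cz| = |1 - 4| = 3
distance = (1+4+3)/2 = 8/2 = 4
radius = 3; distance != radius -> no

Answer: no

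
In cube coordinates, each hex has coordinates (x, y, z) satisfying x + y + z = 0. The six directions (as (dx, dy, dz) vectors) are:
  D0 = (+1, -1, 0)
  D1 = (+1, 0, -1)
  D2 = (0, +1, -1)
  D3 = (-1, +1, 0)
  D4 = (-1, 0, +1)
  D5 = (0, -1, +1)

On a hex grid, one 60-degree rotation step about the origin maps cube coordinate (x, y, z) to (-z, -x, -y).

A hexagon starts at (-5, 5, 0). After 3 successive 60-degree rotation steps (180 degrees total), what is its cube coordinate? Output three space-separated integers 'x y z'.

Start: (-5, 5, 0)
Step 1: (-5, 5, 0) -> (-(0), -(-5), -(5)) = (0, 5, -5)
Step 2: (0, 5, -5) -> (-(-5), -(0), -(5)) = (5, 0, -5)
Step 3: (5, 0, -5) -> (-(-5), -(5), -(0)) = (5, -5, 0)

Answer: 5 -5 0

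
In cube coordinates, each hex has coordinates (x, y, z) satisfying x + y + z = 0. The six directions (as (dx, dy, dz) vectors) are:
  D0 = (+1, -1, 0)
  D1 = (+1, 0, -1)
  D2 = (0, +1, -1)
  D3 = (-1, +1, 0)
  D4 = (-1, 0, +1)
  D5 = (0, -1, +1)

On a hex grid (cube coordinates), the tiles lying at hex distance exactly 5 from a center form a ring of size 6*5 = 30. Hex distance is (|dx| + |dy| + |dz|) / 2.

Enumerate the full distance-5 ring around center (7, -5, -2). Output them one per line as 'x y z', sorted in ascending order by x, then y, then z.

Walk ring at distance 5 from (7, -5, -2):
Start at center + D4*5 = (2, -5, 3)
  hex 0: (2, -5, 3)
  hex 1: (3, -6, 3)
  hex 2: (4, -7, 3)
  hex 3: (5, -8, 3)
  hex 4: (6, -9, 3)
  hex 5: (7, -10, 3)
  hex 6: (8, -10, 2)
  hex 7: (9, -10, 1)
  hex 8: (10, -10, 0)
  hex 9: (11, -10, -1)
  hex 10: (12, -10, -2)
  hex 11: (12, -9, -3)
  hex 12: (12, -8, -4)
  hex 13: (12, -7, -5)
  hex 14: (12, -6, -6)
  hex 15: (12, -5, -7)
  hex 16: (11, -4, -7)
  hex 17: (10, -3, -7)
  hex 18: (9, -2, -7)
  hex 19: (8, -1, -7)
  hex 20: (7, 0, -7)
  hex 21: (6, 0, -6)
  hex 22: (5, 0, -5)
  hex 23: (4, 0, -4)
  hex 24: (3, 0, -3)
  hex 25: (2, 0, -2)
  hex 26: (2, -1, -1)
  hex 27: (2, -2, 0)
  hex 28: (2, -3, 1)
  hex 29: (2, -4, 2)
Sorted: 30 hexes.

Answer: 2 -5 3
2 -4 2
2 -3 1
2 -2 0
2 -1 -1
2 0 -2
3 -6 3
3 0 -3
4 -7 3
4 0 -4
5 -8 3
5 0 -5
6 -9 3
6 0 -6
7 -10 3
7 0 -7
8 -10 2
8 -1 -7
9 -10 1
9 -2 -7
10 -10 0
10 -3 -7
11 -10 -1
11 -4 -7
12 -10 -2
12 -9 -3
12 -8 -4
12 -7 -5
12 -6 -6
12 -5 -7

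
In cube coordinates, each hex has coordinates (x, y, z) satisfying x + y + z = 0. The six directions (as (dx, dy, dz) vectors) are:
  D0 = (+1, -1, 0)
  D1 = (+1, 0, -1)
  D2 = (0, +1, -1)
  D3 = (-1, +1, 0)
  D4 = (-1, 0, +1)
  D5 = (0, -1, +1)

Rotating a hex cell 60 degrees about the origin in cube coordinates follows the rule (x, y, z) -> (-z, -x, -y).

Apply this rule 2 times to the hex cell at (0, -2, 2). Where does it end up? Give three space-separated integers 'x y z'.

Answer: -2 2 0

Derivation:
Start: (0, -2, 2)
Step 1: (0, -2, 2) -> (-(2), -(0), -(-2)) = (-2, 0, 2)
Step 2: (-2, 0, 2) -> (-(2), -(-2), -(0)) = (-2, 2, 0)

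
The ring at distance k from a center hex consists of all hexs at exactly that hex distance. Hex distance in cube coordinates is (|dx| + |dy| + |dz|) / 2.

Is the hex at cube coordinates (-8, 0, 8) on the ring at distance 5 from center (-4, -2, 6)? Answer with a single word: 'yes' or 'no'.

|px - cx| = |-8 - (-4)| = 4
|py - cy| = |0 - (-2)| = 2
|pz - cz| = |8 - 6| = 2
distance = (4+2+2)/2 = 8/2 = 4
radius = 5; distance != radius -> no

Answer: no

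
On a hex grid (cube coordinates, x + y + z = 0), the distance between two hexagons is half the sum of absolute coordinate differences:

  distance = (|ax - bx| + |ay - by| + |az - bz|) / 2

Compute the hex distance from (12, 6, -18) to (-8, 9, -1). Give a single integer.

|ax - bx| = |12 - (-8)| = 20
|ay - by| = |6 - 9| = 3
|az - bz| = |-18 - (-1)| = 17
distance = (20 + 3 + 17) / 2 = 40 / 2 = 20

Answer: 20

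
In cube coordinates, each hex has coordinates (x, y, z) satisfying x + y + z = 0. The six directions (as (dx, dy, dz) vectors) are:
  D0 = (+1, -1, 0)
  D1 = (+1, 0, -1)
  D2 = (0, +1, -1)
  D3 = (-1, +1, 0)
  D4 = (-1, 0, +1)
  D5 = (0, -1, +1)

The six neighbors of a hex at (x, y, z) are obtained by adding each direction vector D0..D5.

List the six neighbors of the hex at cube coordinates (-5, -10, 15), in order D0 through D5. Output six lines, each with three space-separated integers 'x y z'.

Answer: -4 -11 15
-4 -10 14
-5 -9 14
-6 -9 15
-6 -10 16
-5 -11 16

Derivation:
Center: (-5, -10, 15). Add each direction:
  D0: (-5, -10, 15) + (1, -1, 0) = (-4, -11, 15)
  D1: (-5, -10, 15) + (1, 0, -1) = (-4, -10, 14)
  D2: (-5, -10, 15) + (0, 1, -1) = (-5, -9, 14)
  D3: (-5, -10, 15) + (-1, 1, 0) = (-6, -9, 15)
  D4: (-5, -10, 15) + (-1, 0, 1) = (-6, -10, 16)
  D5: (-5, -10, 15) + (0, -1, 1) = (-5, -11, 16)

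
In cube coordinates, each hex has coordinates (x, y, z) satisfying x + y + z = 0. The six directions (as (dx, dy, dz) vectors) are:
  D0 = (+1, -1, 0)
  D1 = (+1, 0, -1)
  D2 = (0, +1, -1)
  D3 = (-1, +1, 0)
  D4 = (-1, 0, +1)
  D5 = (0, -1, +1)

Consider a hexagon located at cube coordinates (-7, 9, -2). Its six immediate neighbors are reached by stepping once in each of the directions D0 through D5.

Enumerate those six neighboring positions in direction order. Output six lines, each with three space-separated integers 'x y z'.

Center: (-7, 9, -2). Add each direction:
  D0: (-7, 9, -2) + (1, -1, 0) = (-6, 8, -2)
  D1: (-7, 9, -2) + (1, 0, -1) = (-6, 9, -3)
  D2: (-7, 9, -2) + (0, 1, -1) = (-7, 10, -3)
  D3: (-7, 9, -2) + (-1, 1, 0) = (-8, 10, -2)
  D4: (-7, 9, -2) + (-1, 0, 1) = (-8, 9, -1)
  D5: (-7, 9, -2) + (0, -1, 1) = (-7, 8, -1)

Answer: -6 8 -2
-6 9 -3
-7 10 -3
-8 10 -2
-8 9 -1
-7 8 -1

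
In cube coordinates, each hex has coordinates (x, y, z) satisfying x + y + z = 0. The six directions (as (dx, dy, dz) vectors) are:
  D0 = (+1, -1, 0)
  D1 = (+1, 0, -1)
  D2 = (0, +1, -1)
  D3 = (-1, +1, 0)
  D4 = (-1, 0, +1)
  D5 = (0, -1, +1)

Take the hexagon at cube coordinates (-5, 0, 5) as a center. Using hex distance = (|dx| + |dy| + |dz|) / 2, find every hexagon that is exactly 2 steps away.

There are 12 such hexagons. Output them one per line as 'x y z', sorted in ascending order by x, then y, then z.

Answer: -7 0 7
-7 1 6
-7 2 5
-6 -1 7
-6 2 4
-5 -2 7
-5 2 3
-4 -2 6
-4 1 3
-3 -2 5
-3 -1 4
-3 0 3

Derivation:
Walk ring at distance 2 from (-5, 0, 5):
Start at center + D4*2 = (-7, 0, 7)
  hex 0: (-7, 0, 7)
  hex 1: (-6, -1, 7)
  hex 2: (-5, -2, 7)
  hex 3: (-4, -2, 6)
  hex 4: (-3, -2, 5)
  hex 5: (-3, -1, 4)
  hex 6: (-3, 0, 3)
  hex 7: (-4, 1, 3)
  hex 8: (-5, 2, 3)
  hex 9: (-6, 2, 4)
  hex 10: (-7, 2, 5)
  hex 11: (-7, 1, 6)
Sorted: 12 hexes.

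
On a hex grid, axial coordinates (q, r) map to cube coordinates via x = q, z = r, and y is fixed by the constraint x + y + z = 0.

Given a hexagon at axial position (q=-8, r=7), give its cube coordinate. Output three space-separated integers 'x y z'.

x = q = -8
z = r = 7
y = -x - z = -(-8) - (7) = 1

Answer: -8 1 7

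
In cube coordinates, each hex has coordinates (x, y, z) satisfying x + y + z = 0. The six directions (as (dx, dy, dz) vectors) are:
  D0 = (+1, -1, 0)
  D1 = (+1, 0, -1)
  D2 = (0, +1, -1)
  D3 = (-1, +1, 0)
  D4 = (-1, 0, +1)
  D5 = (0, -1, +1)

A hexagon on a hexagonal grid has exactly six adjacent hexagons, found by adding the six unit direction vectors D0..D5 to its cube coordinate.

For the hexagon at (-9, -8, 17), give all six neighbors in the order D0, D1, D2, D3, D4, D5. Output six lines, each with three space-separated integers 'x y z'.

Center: (-9, -8, 17). Add each direction:
  D0: (-9, -8, 17) + (1, -1, 0) = (-8, -9, 17)
  D1: (-9, -8, 17) + (1, 0, -1) = (-8, -8, 16)
  D2: (-9, -8, 17) + (0, 1, -1) = (-9, -7, 16)
  D3: (-9, -8, 17) + (-1, 1, 0) = (-10, -7, 17)
  D4: (-9, -8, 17) + (-1, 0, 1) = (-10, -8, 18)
  D5: (-9, -8, 17) + (0, -1, 1) = (-9, -9, 18)

Answer: -8 -9 17
-8 -8 16
-9 -7 16
-10 -7 17
-10 -8 18
-9 -9 18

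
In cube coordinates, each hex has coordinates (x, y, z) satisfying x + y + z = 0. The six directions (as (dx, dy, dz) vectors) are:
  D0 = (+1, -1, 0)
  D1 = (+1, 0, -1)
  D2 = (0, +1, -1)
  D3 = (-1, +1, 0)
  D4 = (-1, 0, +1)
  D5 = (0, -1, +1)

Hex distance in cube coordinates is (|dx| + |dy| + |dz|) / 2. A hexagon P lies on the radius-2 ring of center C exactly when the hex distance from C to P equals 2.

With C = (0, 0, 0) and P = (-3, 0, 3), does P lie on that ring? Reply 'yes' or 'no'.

Answer: no

Derivation:
|px - cx| = |-3 - 0| = 3
|py - cy| = |0 - 0| = 0
|pz - cz| = |3 - 0| = 3
distance = (3+0+3)/2 = 6/2 = 3
radius = 2; distance != radius -> no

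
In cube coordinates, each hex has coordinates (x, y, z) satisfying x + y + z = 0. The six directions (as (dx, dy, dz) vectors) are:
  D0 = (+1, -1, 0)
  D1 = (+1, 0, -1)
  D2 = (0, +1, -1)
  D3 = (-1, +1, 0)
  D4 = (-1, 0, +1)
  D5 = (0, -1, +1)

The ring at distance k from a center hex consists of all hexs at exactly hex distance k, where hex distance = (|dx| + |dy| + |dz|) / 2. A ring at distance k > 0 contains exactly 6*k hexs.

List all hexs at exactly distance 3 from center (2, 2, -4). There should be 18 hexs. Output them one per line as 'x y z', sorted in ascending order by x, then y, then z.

Walk ring at distance 3 from (2, 2, -4):
Start at center + D4*3 = (-1, 2, -1)
  hex 0: (-1, 2, -1)
  hex 1: (0, 1, -1)
  hex 2: (1, 0, -1)
  hex 3: (2, -1, -1)
  hex 4: (3, -1, -2)
  hex 5: (4, -1, -3)
  hex 6: (5, -1, -4)
  hex 7: (5, 0, -5)
  hex 8: (5, 1, -6)
  hex 9: (5, 2, -7)
  hex 10: (4, 3, -7)
  hex 11: (3, 4, -7)
  hex 12: (2, 5, -7)
  hex 13: (1, 5, -6)
  hex 14: (0, 5, -5)
  hex 15: (-1, 5, -4)
  hex 16: (-1, 4, -3)
  hex 17: (-1, 3, -2)
Sorted: 18 hexes.

Answer: -1 2 -1
-1 3 -2
-1 4 -3
-1 5 -4
0 1 -1
0 5 -5
1 0 -1
1 5 -6
2 -1 -1
2 5 -7
3 -1 -2
3 4 -7
4 -1 -3
4 3 -7
5 -1 -4
5 0 -5
5 1 -6
5 2 -7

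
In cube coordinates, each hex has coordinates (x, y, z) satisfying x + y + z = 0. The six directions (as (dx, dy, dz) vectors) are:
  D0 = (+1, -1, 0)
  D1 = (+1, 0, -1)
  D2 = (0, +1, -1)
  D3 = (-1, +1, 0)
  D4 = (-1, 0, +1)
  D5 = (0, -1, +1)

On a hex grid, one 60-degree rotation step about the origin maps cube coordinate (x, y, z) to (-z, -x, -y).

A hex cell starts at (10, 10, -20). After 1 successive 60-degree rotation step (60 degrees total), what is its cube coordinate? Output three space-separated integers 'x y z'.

Start: (10, 10, -20)
Step 1: (10, 10, -20) -> (-(-20), -(10), -(10)) = (20, -10, -10)

Answer: 20 -10 -10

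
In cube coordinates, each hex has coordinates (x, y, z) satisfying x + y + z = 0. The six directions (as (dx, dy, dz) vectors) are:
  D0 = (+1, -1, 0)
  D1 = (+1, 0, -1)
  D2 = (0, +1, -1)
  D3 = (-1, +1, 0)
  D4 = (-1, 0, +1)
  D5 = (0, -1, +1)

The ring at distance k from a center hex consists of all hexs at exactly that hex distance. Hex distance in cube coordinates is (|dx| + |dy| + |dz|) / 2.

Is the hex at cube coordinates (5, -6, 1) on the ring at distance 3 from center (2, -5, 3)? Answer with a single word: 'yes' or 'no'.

Answer: yes

Derivation:
|px - cx| = |5 - 2| = 3
|py - cy| = |-6 - (-5)| = 1
|pz - cz| = |1 - 3| = 2
distance = (3+1+2)/2 = 6/2 = 3
radius = 3; distance == radius -> yes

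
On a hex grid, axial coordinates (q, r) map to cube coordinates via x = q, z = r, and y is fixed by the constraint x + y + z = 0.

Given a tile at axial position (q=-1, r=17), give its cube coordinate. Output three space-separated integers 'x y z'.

x = q = -1
z = r = 17
y = -x - z = -(-1) - (17) = -16

Answer: -1 -16 17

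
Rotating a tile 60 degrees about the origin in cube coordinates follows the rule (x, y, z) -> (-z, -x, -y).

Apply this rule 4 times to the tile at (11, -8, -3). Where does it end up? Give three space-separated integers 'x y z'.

Answer: -3 11 -8

Derivation:
Start: (11, -8, -3)
Step 1: (11, -8, -3) -> (-(-3), -(11), -(-8)) = (3, -11, 8)
Step 2: (3, -11, 8) -> (-(8), -(3), -(-11)) = (-8, -3, 11)
Step 3: (-8, -3, 11) -> (-(11), -(-8), -(-3)) = (-11, 8, 3)
Step 4: (-11, 8, 3) -> (-(3), -(-11), -(8)) = (-3, 11, -8)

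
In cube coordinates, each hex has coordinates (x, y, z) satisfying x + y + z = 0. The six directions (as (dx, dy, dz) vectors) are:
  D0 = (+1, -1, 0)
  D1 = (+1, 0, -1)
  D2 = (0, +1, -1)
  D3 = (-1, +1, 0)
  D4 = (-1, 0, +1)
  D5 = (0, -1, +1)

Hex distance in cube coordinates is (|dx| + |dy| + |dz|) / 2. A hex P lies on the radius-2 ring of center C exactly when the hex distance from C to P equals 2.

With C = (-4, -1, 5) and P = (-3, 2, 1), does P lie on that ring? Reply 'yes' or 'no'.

|px - cx| = |-3 - (-4)| = 1
|py - cy| = |2 - (-1)| = 3
|pz - cz| = |1 - 5| = 4
distance = (1+3+4)/2 = 8/2 = 4
radius = 2; distance != radius -> no

Answer: no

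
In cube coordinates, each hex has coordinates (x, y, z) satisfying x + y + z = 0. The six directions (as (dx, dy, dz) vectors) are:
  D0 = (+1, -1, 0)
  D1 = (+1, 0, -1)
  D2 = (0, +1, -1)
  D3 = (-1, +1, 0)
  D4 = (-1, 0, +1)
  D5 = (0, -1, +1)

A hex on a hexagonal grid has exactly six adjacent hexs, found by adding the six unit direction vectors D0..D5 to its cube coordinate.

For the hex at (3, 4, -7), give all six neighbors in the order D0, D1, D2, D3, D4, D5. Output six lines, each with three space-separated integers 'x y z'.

Answer: 4 3 -7
4 4 -8
3 5 -8
2 5 -7
2 4 -6
3 3 -6

Derivation:
Center: (3, 4, -7). Add each direction:
  D0: (3, 4, -7) + (1, -1, 0) = (4, 3, -7)
  D1: (3, 4, -7) + (1, 0, -1) = (4, 4, -8)
  D2: (3, 4, -7) + (0, 1, -1) = (3, 5, -8)
  D3: (3, 4, -7) + (-1, 1, 0) = (2, 5, -7)
  D4: (3, 4, -7) + (-1, 0, 1) = (2, 4, -6)
  D5: (3, 4, -7) + (0, -1, 1) = (3, 3, -6)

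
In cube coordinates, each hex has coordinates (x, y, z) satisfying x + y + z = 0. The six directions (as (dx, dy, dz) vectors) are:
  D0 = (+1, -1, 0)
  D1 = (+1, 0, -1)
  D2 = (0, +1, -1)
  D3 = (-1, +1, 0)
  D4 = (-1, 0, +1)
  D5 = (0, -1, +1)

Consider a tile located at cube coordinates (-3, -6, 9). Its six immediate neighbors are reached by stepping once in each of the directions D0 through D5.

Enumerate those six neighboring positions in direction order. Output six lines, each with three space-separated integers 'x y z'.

Center: (-3, -6, 9). Add each direction:
  D0: (-3, -6, 9) + (1, -1, 0) = (-2, -7, 9)
  D1: (-3, -6, 9) + (1, 0, -1) = (-2, -6, 8)
  D2: (-3, -6, 9) + (0, 1, -1) = (-3, -5, 8)
  D3: (-3, -6, 9) + (-1, 1, 0) = (-4, -5, 9)
  D4: (-3, -6, 9) + (-1, 0, 1) = (-4, -6, 10)
  D5: (-3, -6, 9) + (0, -1, 1) = (-3, -7, 10)

Answer: -2 -7 9
-2 -6 8
-3 -5 8
-4 -5 9
-4 -6 10
-3 -7 10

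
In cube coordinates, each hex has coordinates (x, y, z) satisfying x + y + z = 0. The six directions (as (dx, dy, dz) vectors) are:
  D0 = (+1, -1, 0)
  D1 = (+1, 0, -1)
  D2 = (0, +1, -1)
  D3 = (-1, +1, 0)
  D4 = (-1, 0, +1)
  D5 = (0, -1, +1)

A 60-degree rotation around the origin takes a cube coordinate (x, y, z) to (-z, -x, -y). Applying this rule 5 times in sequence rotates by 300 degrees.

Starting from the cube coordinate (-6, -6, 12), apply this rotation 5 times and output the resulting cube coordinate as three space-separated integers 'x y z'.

Answer: 6 -12 6

Derivation:
Start: (-6, -6, 12)
Step 1: (-6, -6, 12) -> (-(12), -(-6), -(-6)) = (-12, 6, 6)
Step 2: (-12, 6, 6) -> (-(6), -(-12), -(6)) = (-6, 12, -6)
Step 3: (-6, 12, -6) -> (-(-6), -(-6), -(12)) = (6, 6, -12)
Step 4: (6, 6, -12) -> (-(-12), -(6), -(6)) = (12, -6, -6)
Step 5: (12, -6, -6) -> (-(-6), -(12), -(-6)) = (6, -12, 6)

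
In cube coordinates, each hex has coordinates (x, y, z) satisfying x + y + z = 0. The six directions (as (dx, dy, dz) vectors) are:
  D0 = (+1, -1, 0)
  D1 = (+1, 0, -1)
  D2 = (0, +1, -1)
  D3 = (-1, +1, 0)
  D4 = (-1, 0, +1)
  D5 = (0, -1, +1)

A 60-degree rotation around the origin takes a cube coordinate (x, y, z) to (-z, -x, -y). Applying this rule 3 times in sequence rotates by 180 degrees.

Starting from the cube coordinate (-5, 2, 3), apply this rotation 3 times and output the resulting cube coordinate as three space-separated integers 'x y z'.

Start: (-5, 2, 3)
Step 1: (-5, 2, 3) -> (-(3), -(-5), -(2)) = (-3, 5, -2)
Step 2: (-3, 5, -2) -> (-(-2), -(-3), -(5)) = (2, 3, -5)
Step 3: (2, 3, -5) -> (-(-5), -(2), -(3)) = (5, -2, -3)

Answer: 5 -2 -3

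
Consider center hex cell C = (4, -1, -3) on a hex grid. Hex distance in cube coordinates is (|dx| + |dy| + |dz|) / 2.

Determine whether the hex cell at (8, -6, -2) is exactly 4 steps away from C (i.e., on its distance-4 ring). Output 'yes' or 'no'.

|px - cx| = |8 - 4| = 4
|py - cy| = |-6 - (-1)| = 5
|pz - cz| = |-2 - (-3)| = 1
distance = (4+5+1)/2 = 10/2 = 5
radius = 4; distance != radius -> no

Answer: no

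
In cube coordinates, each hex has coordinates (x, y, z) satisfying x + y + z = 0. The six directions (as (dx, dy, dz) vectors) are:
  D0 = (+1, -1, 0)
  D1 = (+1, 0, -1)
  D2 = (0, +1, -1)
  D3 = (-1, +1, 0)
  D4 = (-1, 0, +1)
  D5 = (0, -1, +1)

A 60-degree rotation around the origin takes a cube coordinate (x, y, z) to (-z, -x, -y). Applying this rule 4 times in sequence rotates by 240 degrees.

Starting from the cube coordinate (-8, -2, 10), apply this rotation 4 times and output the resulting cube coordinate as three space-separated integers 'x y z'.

Answer: 10 -8 -2

Derivation:
Start: (-8, -2, 10)
Step 1: (-8, -2, 10) -> (-(10), -(-8), -(-2)) = (-10, 8, 2)
Step 2: (-10, 8, 2) -> (-(2), -(-10), -(8)) = (-2, 10, -8)
Step 3: (-2, 10, -8) -> (-(-8), -(-2), -(10)) = (8, 2, -10)
Step 4: (8, 2, -10) -> (-(-10), -(8), -(2)) = (10, -8, -2)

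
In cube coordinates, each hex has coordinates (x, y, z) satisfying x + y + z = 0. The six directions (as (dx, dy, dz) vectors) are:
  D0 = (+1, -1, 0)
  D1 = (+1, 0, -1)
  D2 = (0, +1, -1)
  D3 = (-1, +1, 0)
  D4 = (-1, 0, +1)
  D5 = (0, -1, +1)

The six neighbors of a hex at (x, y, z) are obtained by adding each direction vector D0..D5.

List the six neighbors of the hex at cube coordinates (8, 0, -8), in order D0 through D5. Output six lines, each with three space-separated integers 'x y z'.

Center: (8, 0, -8). Add each direction:
  D0: (8, 0, -8) + (1, -1, 0) = (9, -1, -8)
  D1: (8, 0, -8) + (1, 0, -1) = (9, 0, -9)
  D2: (8, 0, -8) + (0, 1, -1) = (8, 1, -9)
  D3: (8, 0, -8) + (-1, 1, 0) = (7, 1, -8)
  D4: (8, 0, -8) + (-1, 0, 1) = (7, 0, -7)
  D5: (8, 0, -8) + (0, -1, 1) = (8, -1, -7)

Answer: 9 -1 -8
9 0 -9
8 1 -9
7 1 -8
7 0 -7
8 -1 -7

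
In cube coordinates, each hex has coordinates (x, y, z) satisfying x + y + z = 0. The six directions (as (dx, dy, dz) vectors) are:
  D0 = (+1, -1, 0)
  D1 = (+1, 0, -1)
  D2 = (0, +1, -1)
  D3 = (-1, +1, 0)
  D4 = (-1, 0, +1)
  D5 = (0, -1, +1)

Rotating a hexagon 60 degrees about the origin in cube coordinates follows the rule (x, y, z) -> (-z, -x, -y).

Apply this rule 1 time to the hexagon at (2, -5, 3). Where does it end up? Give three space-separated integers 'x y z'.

Start: (2, -5, 3)
Step 1: (2, -5, 3) -> (-(3), -(2), -(-5)) = (-3, -2, 5)

Answer: -3 -2 5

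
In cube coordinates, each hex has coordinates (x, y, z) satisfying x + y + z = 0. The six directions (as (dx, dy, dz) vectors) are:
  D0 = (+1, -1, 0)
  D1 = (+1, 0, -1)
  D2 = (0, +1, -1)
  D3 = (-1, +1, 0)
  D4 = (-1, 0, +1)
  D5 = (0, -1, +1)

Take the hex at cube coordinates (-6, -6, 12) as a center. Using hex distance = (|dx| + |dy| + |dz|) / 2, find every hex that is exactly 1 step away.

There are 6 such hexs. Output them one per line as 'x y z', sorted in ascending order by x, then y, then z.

Walk ring at distance 1 from (-6, -6, 12):
Start at center + D4*1 = (-7, -6, 13)
  hex 0: (-7, -6, 13)
  hex 1: (-6, -7, 13)
  hex 2: (-5, -7, 12)
  hex 3: (-5, -6, 11)
  hex 4: (-6, -5, 11)
  hex 5: (-7, -5, 12)
Sorted: 6 hexes.

Answer: -7 -6 13
-7 -5 12
-6 -7 13
-6 -5 11
-5 -7 12
-5 -6 11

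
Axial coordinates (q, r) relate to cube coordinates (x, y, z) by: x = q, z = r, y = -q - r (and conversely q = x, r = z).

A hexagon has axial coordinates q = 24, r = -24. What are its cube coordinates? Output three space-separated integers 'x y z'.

Answer: 24 0 -24

Derivation:
x = q = 24
z = r = -24
y = -x - z = -(24) - (-24) = 0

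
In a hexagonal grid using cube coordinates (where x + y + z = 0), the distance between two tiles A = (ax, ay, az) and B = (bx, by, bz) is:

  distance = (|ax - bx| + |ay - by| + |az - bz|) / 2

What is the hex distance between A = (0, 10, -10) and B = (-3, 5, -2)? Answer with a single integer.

|ax - bx| = |0 - (-3)| = 3
|ay - by| = |10 - 5| = 5
|az - bz| = |-10 - (-2)| = 8
distance = (3 + 5 + 8) / 2 = 16 / 2 = 8

Answer: 8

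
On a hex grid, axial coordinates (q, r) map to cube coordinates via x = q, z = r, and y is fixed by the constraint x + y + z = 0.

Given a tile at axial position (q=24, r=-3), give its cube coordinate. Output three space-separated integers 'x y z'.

Answer: 24 -21 -3

Derivation:
x = q = 24
z = r = -3
y = -x - z = -(24) - (-3) = -21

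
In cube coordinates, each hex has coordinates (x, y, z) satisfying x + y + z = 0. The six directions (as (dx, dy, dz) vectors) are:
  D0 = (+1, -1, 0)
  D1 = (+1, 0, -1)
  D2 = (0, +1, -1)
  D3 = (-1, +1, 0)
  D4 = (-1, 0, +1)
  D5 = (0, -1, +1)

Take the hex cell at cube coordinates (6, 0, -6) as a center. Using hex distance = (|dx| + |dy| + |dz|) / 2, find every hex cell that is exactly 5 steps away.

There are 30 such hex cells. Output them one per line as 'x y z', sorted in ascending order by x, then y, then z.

Answer: 1 0 -1
1 1 -2
1 2 -3
1 3 -4
1 4 -5
1 5 -6
2 -1 -1
2 5 -7
3 -2 -1
3 5 -8
4 -3 -1
4 5 -9
5 -4 -1
5 5 -10
6 -5 -1
6 5 -11
7 -5 -2
7 4 -11
8 -5 -3
8 3 -11
9 -5 -4
9 2 -11
10 -5 -5
10 1 -11
11 -5 -6
11 -4 -7
11 -3 -8
11 -2 -9
11 -1 -10
11 0 -11

Derivation:
Walk ring at distance 5 from (6, 0, -6):
Start at center + D4*5 = (1, 0, -1)
  hex 0: (1, 0, -1)
  hex 1: (2, -1, -1)
  hex 2: (3, -2, -1)
  hex 3: (4, -3, -1)
  hex 4: (5, -4, -1)
  hex 5: (6, -5, -1)
  hex 6: (7, -5, -2)
  hex 7: (8, -5, -3)
  hex 8: (9, -5, -4)
  hex 9: (10, -5, -5)
  hex 10: (11, -5, -6)
  hex 11: (11, -4, -7)
  hex 12: (11, -3, -8)
  hex 13: (11, -2, -9)
  hex 14: (11, -1, -10)
  hex 15: (11, 0, -11)
  hex 16: (10, 1, -11)
  hex 17: (9, 2, -11)
  hex 18: (8, 3, -11)
  hex 19: (7, 4, -11)
  hex 20: (6, 5, -11)
  hex 21: (5, 5, -10)
  hex 22: (4, 5, -9)
  hex 23: (3, 5, -8)
  hex 24: (2, 5, -7)
  hex 25: (1, 5, -6)
  hex 26: (1, 4, -5)
  hex 27: (1, 3, -4)
  hex 28: (1, 2, -3)
  hex 29: (1, 1, -2)
Sorted: 30 hexes.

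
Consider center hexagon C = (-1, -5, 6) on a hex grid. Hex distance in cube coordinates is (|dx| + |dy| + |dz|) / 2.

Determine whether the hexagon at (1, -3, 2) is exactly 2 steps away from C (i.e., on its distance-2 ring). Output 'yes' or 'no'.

Answer: no

Derivation:
|px - cx| = |1 - (-1)| = 2
|py - cy| = |-3 - (-5)| = 2
|pz - cz| = |2 - 6| = 4
distance = (2+2+4)/2 = 8/2 = 4
radius = 2; distance != radius -> no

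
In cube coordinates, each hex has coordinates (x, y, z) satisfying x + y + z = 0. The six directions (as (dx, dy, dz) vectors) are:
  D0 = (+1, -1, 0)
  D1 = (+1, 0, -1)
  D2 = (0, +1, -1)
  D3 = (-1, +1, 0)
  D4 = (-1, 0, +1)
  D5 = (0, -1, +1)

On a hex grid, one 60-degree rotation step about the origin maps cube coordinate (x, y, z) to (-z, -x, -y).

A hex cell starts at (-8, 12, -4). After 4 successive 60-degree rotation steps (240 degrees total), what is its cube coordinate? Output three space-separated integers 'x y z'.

Answer: -4 -8 12

Derivation:
Start: (-8, 12, -4)
Step 1: (-8, 12, -4) -> (-(-4), -(-8), -(12)) = (4, 8, -12)
Step 2: (4, 8, -12) -> (-(-12), -(4), -(8)) = (12, -4, -8)
Step 3: (12, -4, -8) -> (-(-8), -(12), -(-4)) = (8, -12, 4)
Step 4: (8, -12, 4) -> (-(4), -(8), -(-12)) = (-4, -8, 12)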